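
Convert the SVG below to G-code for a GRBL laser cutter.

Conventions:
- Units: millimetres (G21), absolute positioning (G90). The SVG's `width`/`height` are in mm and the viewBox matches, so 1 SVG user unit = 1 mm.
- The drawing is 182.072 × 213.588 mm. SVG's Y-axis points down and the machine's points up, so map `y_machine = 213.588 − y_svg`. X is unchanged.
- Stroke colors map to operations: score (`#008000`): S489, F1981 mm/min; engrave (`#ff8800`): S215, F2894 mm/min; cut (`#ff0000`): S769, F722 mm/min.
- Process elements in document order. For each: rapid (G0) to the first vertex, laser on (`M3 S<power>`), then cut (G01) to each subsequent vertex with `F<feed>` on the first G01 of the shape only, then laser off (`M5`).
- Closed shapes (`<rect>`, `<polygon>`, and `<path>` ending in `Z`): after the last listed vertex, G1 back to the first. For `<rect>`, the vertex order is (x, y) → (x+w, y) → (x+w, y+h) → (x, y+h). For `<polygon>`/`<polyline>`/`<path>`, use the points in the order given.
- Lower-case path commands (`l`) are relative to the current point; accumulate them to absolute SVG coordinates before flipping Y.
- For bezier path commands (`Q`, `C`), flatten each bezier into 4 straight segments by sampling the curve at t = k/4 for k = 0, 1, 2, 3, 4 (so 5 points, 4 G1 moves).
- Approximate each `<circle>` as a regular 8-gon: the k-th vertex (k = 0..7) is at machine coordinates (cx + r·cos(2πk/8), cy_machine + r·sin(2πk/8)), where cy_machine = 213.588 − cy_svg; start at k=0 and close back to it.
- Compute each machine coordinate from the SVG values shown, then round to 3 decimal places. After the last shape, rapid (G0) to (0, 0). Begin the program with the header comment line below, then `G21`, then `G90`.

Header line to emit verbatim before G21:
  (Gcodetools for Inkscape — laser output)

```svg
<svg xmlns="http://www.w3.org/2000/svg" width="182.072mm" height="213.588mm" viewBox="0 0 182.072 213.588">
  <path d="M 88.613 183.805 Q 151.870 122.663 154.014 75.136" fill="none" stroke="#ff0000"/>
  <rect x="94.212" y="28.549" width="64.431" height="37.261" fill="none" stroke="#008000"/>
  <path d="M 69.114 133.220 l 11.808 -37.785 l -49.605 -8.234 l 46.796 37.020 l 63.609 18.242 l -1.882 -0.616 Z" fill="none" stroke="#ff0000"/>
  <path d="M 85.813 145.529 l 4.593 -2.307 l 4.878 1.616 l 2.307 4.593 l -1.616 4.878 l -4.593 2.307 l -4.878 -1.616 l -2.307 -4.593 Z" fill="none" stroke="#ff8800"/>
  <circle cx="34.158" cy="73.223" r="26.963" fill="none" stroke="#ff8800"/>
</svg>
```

(Gcodetools for Inkscape — laser output)
G21
G90
G0 X88.613 Y29.783
M3 S769
G01 X116.422 Y59.503 F722
G01 X136.592 Y87.521
G01 X149.122 Y113.838
G01 X154.014 Y138.452
M5
G0 X94.212 Y185.039
M3 S489
G01 X158.643 Y185.039 F1981
G01 X158.643 Y147.778
G01 X94.212 Y147.778
G01 X94.212 Y185.039
M5
G0 X69.114 Y80.368
M3 S769
G01 X80.922 Y118.153 F722
G01 X31.317 Y126.387
G01 X78.113 Y89.367
G01 X141.722 Y71.125
G01 X139.840 Y71.741
G01 X69.114 Y80.368
M5
G0 X85.813 Y68.059
M3 S215
G01 X90.406 Y70.366 F2894
G01 X95.284 Y68.750
G01 X97.591 Y64.157
G01 X95.975 Y59.279
G01 X91.382 Y56.972
G01 X86.504 Y58.588
G01 X84.197 Y63.181
G01 X85.813 Y68.059
M5
G0 X61.121 Y140.365
M3 S215
G01 X53.224 Y159.431 F2894
G01 X34.158 Y167.328
G01 X15.092 Y159.431
G01 X7.195 Y140.365
G01 X15.092 Y121.299
G01 X34.158 Y113.402
G01 X53.224 Y121.299
G01 X61.121 Y140.365
M5
G0 X0.000 Y0.000

1 u = 1 mm; y_m = 213.588 − y.

[1] `<path>` quadratic bezier, #ff0000→cut S769 F722: (88.613,29.783) → (116.422,59.503) → (136.592,87.521) → (149.122,113.838) → (154.014,138.452)

[2] `<rect>` rectangle, #008000→score S489 F1981: (94.212,185.039) → (158.643,185.039) → (158.643,147.778) → (94.212,147.778) → (94.212,185.039) (closed)

[3] `<path>` closed polygon, #ff0000→cut S769 F722: (69.114,80.368) → (80.922,118.153) → (31.317,126.387) → (78.113,89.367) → (141.722,71.125) → (139.840,71.741) → (69.114,80.368) (closed)

[4] `<path>` regular polygon, #ff8800→engrave S215 F2894: (85.813,68.059) → (90.406,70.366) → (95.284,68.750) → (97.591,64.157) → (95.975,59.279) → (91.382,56.972) → (86.504,58.588) → (84.197,63.181) → (85.813,68.059) (closed)

[5] `<circle>` circle, #ff8800→engrave S215 F2894: (61.121,140.365) → (53.224,159.431) → (34.158,167.328) → (15.092,159.431) → (7.195,140.365) → (15.092,121.299) → (34.158,113.402) → (53.224,121.299) → (61.121,140.365) (closed)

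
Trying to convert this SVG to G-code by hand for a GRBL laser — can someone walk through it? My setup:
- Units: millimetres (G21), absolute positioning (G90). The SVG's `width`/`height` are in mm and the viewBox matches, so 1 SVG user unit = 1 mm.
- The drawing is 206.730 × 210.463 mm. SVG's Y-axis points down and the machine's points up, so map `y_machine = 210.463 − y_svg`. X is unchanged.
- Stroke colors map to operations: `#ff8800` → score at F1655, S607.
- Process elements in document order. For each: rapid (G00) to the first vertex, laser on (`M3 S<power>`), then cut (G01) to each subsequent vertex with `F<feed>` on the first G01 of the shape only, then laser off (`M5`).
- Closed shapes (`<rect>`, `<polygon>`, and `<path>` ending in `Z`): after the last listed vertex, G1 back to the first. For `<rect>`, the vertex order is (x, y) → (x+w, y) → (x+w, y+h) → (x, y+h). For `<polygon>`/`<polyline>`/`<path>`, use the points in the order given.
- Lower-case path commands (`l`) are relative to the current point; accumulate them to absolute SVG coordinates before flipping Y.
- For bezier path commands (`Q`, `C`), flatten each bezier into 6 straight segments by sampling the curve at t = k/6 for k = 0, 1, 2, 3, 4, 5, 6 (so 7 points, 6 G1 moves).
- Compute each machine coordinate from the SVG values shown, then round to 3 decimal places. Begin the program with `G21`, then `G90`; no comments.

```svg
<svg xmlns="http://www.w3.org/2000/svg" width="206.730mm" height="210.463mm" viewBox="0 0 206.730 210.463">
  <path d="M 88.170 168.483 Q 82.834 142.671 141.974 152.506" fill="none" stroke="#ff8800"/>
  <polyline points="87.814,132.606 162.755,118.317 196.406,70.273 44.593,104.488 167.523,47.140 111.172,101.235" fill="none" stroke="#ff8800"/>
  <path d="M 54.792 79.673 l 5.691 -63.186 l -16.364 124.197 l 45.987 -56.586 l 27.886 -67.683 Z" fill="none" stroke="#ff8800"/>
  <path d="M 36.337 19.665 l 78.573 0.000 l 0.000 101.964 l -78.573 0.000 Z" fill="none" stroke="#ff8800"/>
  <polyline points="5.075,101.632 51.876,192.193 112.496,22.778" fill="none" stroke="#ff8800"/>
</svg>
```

Since the viewBox matches the mm dimensions, user units are millimetres directly. The only transform is the Y-flip y_m = 210.463 − y_svg.

Shape 1 is a quadratic bezier drawn with `<path>`. Its stroke #ff8800 means score at S607, F1655. After flipping Y the toolpath is (88.170,41.980) → (88.182,49.594) → (91.777,55.227) → (98.953,58.880) → (109.711,60.553) → (124.052,60.245) → (141.974,57.957).

Shape 2 is a open polyline drawn with `<polyline>`. Its stroke #ff8800 means score at S607, F1655. After flipping Y the toolpath is (87.814,77.857) → (162.755,92.146) → (196.406,140.190) → (44.593,105.975) → (167.523,163.323) → (111.172,109.228).

Shape 3 is a closed polygon drawn with `<path>`. Its stroke #ff8800 means score at S607, F1655. After flipping Y the toolpath is (54.792,130.790) → (60.483,193.976) → (44.119,69.779) → (90.106,126.365) → (117.992,194.048) → (54.792,130.790), returning to the start.

Shape 4 is a rectangle drawn with `<path>`. Its stroke #ff8800 means score at S607, F1655. After flipping Y the toolpath is (36.337,190.798) → (114.910,190.798) → (114.910,88.834) → (36.337,88.834) → (36.337,190.798), returning to the start.

Shape 5 is a open polyline drawn with `<polyline>`. Its stroke #ff8800 means score at S607, F1655. After flipping Y the toolpath is (5.075,108.831) → (51.876,18.270) → (112.496,187.685).

G21
G90
G00 X88.170 Y41.980
M3 S607
G01 X88.182 Y49.594 F1655
G01 X91.777 Y55.227
G01 X98.953 Y58.880
G01 X109.711 Y60.553
G01 X124.052 Y60.245
G01 X141.974 Y57.957
M5
G00 X87.814 Y77.857
M3 S607
G01 X162.755 Y92.146 F1655
G01 X196.406 Y140.190
G01 X44.593 Y105.975
G01 X167.523 Y163.323
G01 X111.172 Y109.228
M5
G00 X54.792 Y130.790
M3 S607
G01 X60.483 Y193.976 F1655
G01 X44.119 Y69.779
G01 X90.106 Y126.365
G01 X117.992 Y194.048
G01 X54.792 Y130.790
M5
G00 X36.337 Y190.798
M3 S607
G01 X114.910 Y190.798 F1655
G01 X114.910 Y88.834
G01 X36.337 Y88.834
G01 X36.337 Y190.798
M5
G00 X5.075 Y108.831
M3 S607
G01 X51.876 Y18.270 F1655
G01 X112.496 Y187.685
M5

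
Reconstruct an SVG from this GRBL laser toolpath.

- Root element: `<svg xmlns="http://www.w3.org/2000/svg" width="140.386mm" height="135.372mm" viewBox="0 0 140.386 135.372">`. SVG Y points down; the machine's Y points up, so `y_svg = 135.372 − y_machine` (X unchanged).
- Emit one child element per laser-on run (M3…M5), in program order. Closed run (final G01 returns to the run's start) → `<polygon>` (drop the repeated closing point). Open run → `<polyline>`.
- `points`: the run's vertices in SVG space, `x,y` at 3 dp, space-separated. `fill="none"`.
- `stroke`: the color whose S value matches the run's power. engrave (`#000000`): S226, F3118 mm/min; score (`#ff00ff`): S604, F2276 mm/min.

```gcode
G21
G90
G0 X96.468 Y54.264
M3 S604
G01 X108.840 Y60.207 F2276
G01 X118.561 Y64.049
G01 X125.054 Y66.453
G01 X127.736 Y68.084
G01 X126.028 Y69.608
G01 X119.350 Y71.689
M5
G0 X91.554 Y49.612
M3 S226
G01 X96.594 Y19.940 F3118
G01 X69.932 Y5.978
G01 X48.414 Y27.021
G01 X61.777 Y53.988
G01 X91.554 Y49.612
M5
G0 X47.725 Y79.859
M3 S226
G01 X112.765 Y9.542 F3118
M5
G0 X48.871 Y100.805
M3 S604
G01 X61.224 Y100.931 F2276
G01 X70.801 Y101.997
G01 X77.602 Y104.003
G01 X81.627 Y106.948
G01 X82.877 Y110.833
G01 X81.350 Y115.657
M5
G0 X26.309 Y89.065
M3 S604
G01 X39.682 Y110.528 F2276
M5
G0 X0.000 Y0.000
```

<svg xmlns="http://www.w3.org/2000/svg" width="140.386mm" height="135.372mm" viewBox="0 0 140.386 135.372">
  <polyline points="96.468,81.108 108.840,75.165 118.561,71.323 125.054,68.919 127.736,67.288 126.028,65.764 119.350,63.683" fill="none" stroke="#ff00ff"/>
  <polygon points="91.554,85.760 96.594,115.432 69.932,129.394 48.414,108.351 61.777,81.384" fill="none" stroke="#000000"/>
  <polyline points="47.725,55.513 112.765,125.830" fill="none" stroke="#000000"/>
  <polyline points="48.871,34.567 61.224,34.441 70.801,33.375 77.602,31.369 81.627,28.424 82.877,24.539 81.350,19.715" fill="none" stroke="#ff00ff"/>
  <polyline points="26.309,46.307 39.682,24.844" fill="none" stroke="#ff00ff"/>
</svg>

Machine Y-up, SVG Y-down with viewBox height 135.372, so y_svg = 135.372 − y_machine; X carries over.

Run 1: S604 ⇒ score layer `#ff00ff`. The run is open, so emit a `<polyline>` with points (Y-flipped): 96.468,81.108 108.840,75.165 118.561,71.323 125.054,68.919 127.736,67.288 126.028,65.764 119.350,63.683.

Run 2: power S226 maps to stroke `#000000` (engrave). The run returns to its start, so emit a `<polygon>` with points (Y-flipped): 91.554,85.760 96.594,115.432 69.932,129.394 48.414,108.351 61.777,81.384.

Run 3: power S226 maps to stroke `#000000` (engrave). The run is open, so emit a `<polyline>` with points (Y-flipped): 47.725,55.513 112.765,125.830.

Run 4: the run's S604 means `#ff00ff` (score). The run is open, so emit a `<polyline>` with points (Y-flipped): 48.871,34.567 61.224,34.441 70.801,33.375 77.602,31.369 81.627,28.424 82.877,24.539 81.350,19.715.

Run 5: power S604 maps to stroke `#ff00ff` (score). The run is open, so emit a `<polyline>` with points (Y-flipped): 26.309,46.307 39.682,24.844.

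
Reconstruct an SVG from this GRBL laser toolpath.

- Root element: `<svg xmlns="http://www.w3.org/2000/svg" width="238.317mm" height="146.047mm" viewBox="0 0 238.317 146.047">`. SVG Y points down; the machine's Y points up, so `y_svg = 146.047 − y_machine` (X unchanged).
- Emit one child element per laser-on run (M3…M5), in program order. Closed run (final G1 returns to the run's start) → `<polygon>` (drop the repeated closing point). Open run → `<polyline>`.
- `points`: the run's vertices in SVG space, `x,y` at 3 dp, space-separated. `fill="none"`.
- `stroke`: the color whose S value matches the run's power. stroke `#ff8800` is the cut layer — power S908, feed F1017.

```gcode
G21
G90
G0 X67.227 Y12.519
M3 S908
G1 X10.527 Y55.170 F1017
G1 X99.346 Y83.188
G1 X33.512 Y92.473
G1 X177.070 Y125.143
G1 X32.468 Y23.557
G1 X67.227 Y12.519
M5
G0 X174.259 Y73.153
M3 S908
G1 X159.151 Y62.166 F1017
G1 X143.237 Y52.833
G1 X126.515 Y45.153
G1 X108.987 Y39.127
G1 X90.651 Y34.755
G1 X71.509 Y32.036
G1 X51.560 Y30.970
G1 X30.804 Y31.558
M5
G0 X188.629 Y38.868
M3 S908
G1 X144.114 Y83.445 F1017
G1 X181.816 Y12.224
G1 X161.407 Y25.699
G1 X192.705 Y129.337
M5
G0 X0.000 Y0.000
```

<svg xmlns="http://www.w3.org/2000/svg" width="238.317mm" height="146.047mm" viewBox="0 0 238.317 146.047">
  <polygon points="67.227,133.528 10.527,90.877 99.346,62.859 33.512,53.574 177.070,20.904 32.468,122.490" fill="none" stroke="#ff8800"/>
  <polyline points="174.259,72.894 159.151,83.881 143.237,93.214 126.515,100.894 108.987,106.920 90.651,111.292 71.509,114.011 51.560,115.077 30.804,114.489" fill="none" stroke="#ff8800"/>
  <polyline points="188.629,107.179 144.114,62.602 181.816,133.823 161.407,120.348 192.705,16.710" fill="none" stroke="#ff8800"/>
</svg>

y_svg = 146.047 − y_m. Every run uses S908, so all elements get stroke `#ff8800` (cut).

[1] closed run; points: 67.227,133.528 10.527,90.877 99.346,62.859 33.512,53.574 177.070,20.904 32.468,122.490

[2] open run; points: 174.259,72.894 159.151,83.881 143.237,93.214 126.515,100.894 108.987,106.920 90.651,111.292 71.509,114.011 51.560,115.077 30.804,114.489

[3] open run; points: 188.629,107.179 144.114,62.602 181.816,133.823 161.407,120.348 192.705,16.710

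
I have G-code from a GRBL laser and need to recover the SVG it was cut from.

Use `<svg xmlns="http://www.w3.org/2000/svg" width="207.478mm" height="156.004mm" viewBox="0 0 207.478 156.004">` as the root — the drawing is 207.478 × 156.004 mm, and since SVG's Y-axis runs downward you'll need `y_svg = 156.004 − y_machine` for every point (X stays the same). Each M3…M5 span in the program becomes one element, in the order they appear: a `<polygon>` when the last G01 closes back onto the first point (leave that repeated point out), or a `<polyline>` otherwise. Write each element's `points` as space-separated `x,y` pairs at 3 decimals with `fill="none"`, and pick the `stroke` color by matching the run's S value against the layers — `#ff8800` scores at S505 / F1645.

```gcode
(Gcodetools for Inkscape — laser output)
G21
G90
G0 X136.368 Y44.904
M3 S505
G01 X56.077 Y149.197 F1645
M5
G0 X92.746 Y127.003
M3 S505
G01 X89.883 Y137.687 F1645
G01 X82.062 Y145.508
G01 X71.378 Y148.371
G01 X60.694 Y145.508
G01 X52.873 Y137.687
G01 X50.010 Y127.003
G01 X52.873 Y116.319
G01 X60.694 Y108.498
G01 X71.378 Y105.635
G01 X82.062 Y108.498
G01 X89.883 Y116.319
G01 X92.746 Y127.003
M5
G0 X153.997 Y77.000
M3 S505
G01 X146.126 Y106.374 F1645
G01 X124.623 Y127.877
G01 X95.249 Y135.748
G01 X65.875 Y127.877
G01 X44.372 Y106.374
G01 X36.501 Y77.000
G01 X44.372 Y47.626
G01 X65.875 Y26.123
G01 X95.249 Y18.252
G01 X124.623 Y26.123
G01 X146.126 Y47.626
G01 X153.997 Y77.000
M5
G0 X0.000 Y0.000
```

<svg xmlns="http://www.w3.org/2000/svg" width="207.478mm" height="156.004mm" viewBox="0 0 207.478 156.004">
  <polyline points="136.368,111.100 56.077,6.807" fill="none" stroke="#ff8800"/>
  <polygon points="92.746,29.001 89.883,18.317 82.062,10.496 71.378,7.633 60.694,10.496 52.873,18.317 50.010,29.001 52.873,39.685 60.694,47.506 71.378,50.369 82.062,47.506 89.883,39.685" fill="none" stroke="#ff8800"/>
  <polygon points="153.997,79.004 146.126,49.630 124.623,28.127 95.249,20.256 65.875,28.127 44.372,49.630 36.501,79.004 44.372,108.378 65.875,129.881 95.249,137.752 124.623,129.881 146.126,108.378" fill="none" stroke="#ff8800"/>
</svg>

Machine Y-up, SVG Y-down with viewBox height 156.004, so y_svg = 156.004 − y_machine; X carries over. Every run uses S505, so all elements get stroke `#ff8800` (score).

Run 1: The run is open, so emit a `<polyline>` with points (Y-flipped): 136.368,111.100 56.077,6.807.

Run 2: The run returns to its start, so emit a `<polygon>` with points (Y-flipped): 92.746,29.001 89.883,18.317 82.062,10.496 71.378,7.633 60.694,10.496 52.873,18.317 50.010,29.001 52.873,39.685 60.694,47.506 71.378,50.369 82.062,47.506 89.883,39.685.

Run 3: The run returns to its start, so emit a `<polygon>` with points (Y-flipped): 153.997,79.004 146.126,49.630 124.623,28.127 95.249,20.256 65.875,28.127 44.372,49.630 36.501,79.004 44.372,108.378 65.875,129.881 95.249,137.752 124.623,129.881 146.126,108.378.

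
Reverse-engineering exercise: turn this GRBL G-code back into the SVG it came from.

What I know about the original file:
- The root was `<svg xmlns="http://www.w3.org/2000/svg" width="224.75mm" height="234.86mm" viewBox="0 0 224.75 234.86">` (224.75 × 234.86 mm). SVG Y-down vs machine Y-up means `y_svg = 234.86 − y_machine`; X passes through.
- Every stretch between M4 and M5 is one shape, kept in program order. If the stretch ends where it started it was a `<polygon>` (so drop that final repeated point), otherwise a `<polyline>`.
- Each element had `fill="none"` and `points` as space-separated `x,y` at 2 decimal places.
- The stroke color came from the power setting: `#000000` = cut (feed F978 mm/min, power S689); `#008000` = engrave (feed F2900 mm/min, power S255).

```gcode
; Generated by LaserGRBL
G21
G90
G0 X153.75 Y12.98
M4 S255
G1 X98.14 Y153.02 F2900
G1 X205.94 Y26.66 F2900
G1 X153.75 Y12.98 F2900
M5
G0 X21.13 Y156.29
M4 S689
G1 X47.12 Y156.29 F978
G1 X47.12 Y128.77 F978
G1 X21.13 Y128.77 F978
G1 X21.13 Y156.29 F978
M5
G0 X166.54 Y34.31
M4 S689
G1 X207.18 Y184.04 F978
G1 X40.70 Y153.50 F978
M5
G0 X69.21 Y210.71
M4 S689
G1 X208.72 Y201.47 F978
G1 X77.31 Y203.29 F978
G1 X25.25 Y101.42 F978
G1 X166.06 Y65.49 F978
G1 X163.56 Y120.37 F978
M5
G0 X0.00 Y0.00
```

<svg xmlns="http://www.w3.org/2000/svg" width="224.75mm" height="234.86mm" viewBox="0 0 224.75 234.86">
  <polygon points="153.75,221.88 98.14,81.84 205.94,208.20" fill="none" stroke="#008000"/>
  <polygon points="21.13,78.57 47.12,78.57 47.12,106.09 21.13,106.09" fill="none" stroke="#000000"/>
  <polyline points="166.54,200.55 207.18,50.82 40.70,81.36" fill="none" stroke="#000000"/>
  <polyline points="69.21,24.15 208.72,33.39 77.31,31.57 25.25,133.44 166.06,169.37 163.56,114.49" fill="none" stroke="#000000"/>
</svg>

Each laser-on run becomes one SVG element. Flip Y back into SVG space with y_svg = 234.86 − y_machine.

Run 1: S255 ⇒ engrave layer `#008000`. The run returns to its start, so emit a `<polygon>` with points (Y-flipped): 153.75,221.88 98.14,81.84 205.94,208.20.

Run 2: power S689 maps to stroke `#000000` (cut). The run returns to its start, so emit a `<polygon>` with points (Y-flipped): 21.13,78.57 47.12,78.57 47.12,106.09 21.13,106.09.

Run 3: S689 ⇒ cut layer `#000000`. The run is open, so emit a `<polyline>` with points (Y-flipped): 166.54,200.55 207.18,50.82 40.70,81.36.

Run 4: the run's S689 means `#000000` (cut). The run is open, so emit a `<polyline>` with points (Y-flipped): 69.21,24.15 208.72,33.39 77.31,31.57 25.25,133.44 166.06,169.37 163.56,114.49.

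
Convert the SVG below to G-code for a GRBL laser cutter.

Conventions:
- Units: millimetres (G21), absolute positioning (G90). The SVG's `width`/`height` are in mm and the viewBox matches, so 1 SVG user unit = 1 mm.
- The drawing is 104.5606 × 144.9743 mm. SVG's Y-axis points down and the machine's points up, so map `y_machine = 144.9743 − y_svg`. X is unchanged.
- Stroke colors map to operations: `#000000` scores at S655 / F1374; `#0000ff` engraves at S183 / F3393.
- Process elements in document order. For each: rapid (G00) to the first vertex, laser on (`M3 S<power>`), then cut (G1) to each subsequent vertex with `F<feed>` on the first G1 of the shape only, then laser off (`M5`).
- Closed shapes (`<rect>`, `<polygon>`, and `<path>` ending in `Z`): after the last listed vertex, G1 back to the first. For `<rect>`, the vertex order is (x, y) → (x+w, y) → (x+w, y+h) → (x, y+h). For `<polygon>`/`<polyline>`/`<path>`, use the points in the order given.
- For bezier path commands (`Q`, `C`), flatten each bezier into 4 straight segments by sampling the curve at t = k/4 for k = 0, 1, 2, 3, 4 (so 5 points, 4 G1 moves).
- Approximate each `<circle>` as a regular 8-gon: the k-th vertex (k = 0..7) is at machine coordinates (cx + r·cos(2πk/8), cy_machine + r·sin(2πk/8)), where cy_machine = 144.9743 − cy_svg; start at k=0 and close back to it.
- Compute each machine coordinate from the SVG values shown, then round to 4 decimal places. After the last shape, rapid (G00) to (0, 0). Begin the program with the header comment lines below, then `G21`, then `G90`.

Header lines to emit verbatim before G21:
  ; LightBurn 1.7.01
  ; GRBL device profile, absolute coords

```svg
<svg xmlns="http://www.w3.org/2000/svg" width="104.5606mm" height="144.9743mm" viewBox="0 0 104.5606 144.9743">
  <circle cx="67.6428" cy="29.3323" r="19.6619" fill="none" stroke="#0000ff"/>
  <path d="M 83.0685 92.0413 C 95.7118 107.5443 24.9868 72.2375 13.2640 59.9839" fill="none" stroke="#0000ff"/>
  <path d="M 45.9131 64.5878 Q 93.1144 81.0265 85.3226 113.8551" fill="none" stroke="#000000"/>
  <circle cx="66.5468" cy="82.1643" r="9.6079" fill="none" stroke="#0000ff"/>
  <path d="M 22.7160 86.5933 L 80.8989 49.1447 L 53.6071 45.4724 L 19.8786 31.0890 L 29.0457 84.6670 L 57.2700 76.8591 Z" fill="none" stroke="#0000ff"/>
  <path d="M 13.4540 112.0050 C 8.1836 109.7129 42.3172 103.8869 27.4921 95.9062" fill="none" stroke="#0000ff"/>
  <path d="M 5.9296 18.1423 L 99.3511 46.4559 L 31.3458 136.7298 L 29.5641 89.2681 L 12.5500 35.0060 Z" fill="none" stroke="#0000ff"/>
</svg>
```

Since the viewBox matches the mm dimensions, user units are millimetres directly. The only transform is the Y-flip y_m = 144.9743 − y_svg.

Shape 1 is a circle drawn with `<circle>`. Its stroke #0000ff means engrave at S183, F3393. After flipping Y the toolpath is (87.3047,115.6420) → (81.5459,129.5451) → (67.6428,135.3039) → (53.7397,129.5451) → (47.9809,115.6420) → (53.7397,101.7389) → (67.6428,95.9801) → (81.5459,101.7389) → (87.3047,115.6420), returning to the start.

Shape 2 is a cubic bezier drawn with `<path>`. Its stroke #0000ff means engrave at S183, F3393. After flipping Y the toolpath is (83.0685,52.9330) → (79.1440,49.6785) → (57.3035,58.5530) → (30.8945,72.6318) → (13.2640,84.9904).

Shape 3 is a quadratic bezier drawn with `<path>`. Its stroke #000000 means score at S655, F1374. After flipping Y the toolpath is (45.9131,80.3865) → (66.0767,71.1428) → (79.3661,59.8503) → (85.7814,46.5091) → (85.3226,31.1192).

Shape 4 is a circle drawn with `<circle>`. Its stroke #0000ff means engrave at S183, F3393. After flipping Y the toolpath is (76.1547,62.8100) → (73.3406,69.6038) → (66.5468,72.4179) → (59.7530,69.6038) → (56.9389,62.8100) → (59.7530,56.0162) → (66.5468,53.2021) → (73.3406,56.0162) → (76.1547,62.8100), returning to the start.

Shape 5 is a closed polygon drawn with `<path>`. Its stroke #0000ff means engrave at S183, F3393. After flipping Y the toolpath is (22.7160,58.3810) → (80.8989,95.8296) → (53.6071,99.5019) → (19.8786,113.8853) → (29.0457,60.3073) → (57.2700,68.1152) → (22.7160,58.3810), returning to the start.

Shape 6 is a cubic bezier drawn with `<path>`. Its stroke #0000ff means engrave at S183, F3393. After flipping Y the toolpath is (13.4540,32.9693) → (15.5088,35.3294) → (24.0561,38.8855) → (30.8118,43.5081) → (27.4921,49.0681).

Shape 7 is a closed polygon drawn with `<path>`. Its stroke #0000ff means engrave at S183, F3393. After flipping Y the toolpath is (5.9296,126.8320) → (99.3511,98.5184) → (31.3458,8.2445) → (29.5641,55.7062) → (12.5500,109.9683) → (5.9296,126.8320), returning to the start.

; LightBurn 1.7.01
; GRBL device profile, absolute coords
G21
G90
G00 X87.3047 Y115.6420
M3 S183
G1 X81.5459 Y129.5451 F3393
G1 X67.6428 Y135.3039
G1 X53.7397 Y129.5451
G1 X47.9809 Y115.6420
G1 X53.7397 Y101.7389
G1 X67.6428 Y95.9801
G1 X81.5459 Y101.7389
G1 X87.3047 Y115.6420
M5
G00 X83.0685 Y52.9330
M3 S183
G1 X79.1440 Y49.6785 F3393
G1 X57.3035 Y58.5530
G1 X30.8945 Y72.6318
G1 X13.2640 Y84.9904
M5
G00 X45.9131 Y80.3865
M3 S655
G1 X66.0767 Y71.1428 F1374
G1 X79.3661 Y59.8503
G1 X85.7814 Y46.5091
G1 X85.3226 Y31.1192
M5
G00 X76.1547 Y62.8100
M3 S183
G1 X73.3406 Y69.6038 F3393
G1 X66.5468 Y72.4179
G1 X59.7530 Y69.6038
G1 X56.9389 Y62.8100
G1 X59.7530 Y56.0162
G1 X66.5468 Y53.2021
G1 X73.3406 Y56.0162
G1 X76.1547 Y62.8100
M5
G00 X22.7160 Y58.3810
M3 S183
G1 X80.8989 Y95.8296 F3393
G1 X53.6071 Y99.5019
G1 X19.8786 Y113.8853
G1 X29.0457 Y60.3073
G1 X57.2700 Y68.1152
G1 X22.7160 Y58.3810
M5
G00 X13.4540 Y32.9693
M3 S183
G1 X15.5088 Y35.3294 F3393
G1 X24.0561 Y38.8855
G1 X30.8118 Y43.5081
G1 X27.4921 Y49.0681
M5
G00 X5.9296 Y126.8320
M3 S183
G1 X99.3511 Y98.5184 F3393
G1 X31.3458 Y8.2445
G1 X29.5641 Y55.7062
G1 X12.5500 Y109.9683
G1 X5.9296 Y126.8320
M5
G00 X0.0000 Y0.0000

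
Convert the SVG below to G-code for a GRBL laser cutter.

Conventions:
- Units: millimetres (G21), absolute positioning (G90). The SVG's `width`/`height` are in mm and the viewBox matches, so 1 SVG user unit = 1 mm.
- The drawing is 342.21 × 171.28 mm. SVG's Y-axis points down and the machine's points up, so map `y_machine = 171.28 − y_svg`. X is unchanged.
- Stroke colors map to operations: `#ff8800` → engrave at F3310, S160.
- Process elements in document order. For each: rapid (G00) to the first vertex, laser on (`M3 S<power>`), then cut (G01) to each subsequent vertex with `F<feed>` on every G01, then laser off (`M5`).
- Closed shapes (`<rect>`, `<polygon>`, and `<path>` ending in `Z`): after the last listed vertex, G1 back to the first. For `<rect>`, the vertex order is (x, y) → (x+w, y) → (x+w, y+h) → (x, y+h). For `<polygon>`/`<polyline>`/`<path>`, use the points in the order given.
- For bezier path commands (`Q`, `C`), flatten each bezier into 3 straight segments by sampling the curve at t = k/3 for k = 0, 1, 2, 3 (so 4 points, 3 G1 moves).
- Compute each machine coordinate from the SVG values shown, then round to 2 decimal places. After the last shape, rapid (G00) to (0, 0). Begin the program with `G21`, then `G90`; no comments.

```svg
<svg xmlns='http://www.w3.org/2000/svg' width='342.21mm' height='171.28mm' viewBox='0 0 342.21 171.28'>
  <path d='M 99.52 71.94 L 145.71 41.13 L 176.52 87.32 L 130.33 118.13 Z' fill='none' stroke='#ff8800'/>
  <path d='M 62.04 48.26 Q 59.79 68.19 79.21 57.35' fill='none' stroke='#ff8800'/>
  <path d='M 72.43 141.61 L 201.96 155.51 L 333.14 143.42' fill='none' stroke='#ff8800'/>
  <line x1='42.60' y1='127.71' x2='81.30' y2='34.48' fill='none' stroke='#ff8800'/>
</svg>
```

Since the viewBox matches the mm dimensions, user units are millimetres directly. The only transform is the Y-flip y_m = 171.28 − y_svg.

Shape 1 is a regular polygon drawn with `<path>`. Its stroke #ff8800 means engrave at S160, F3310. After flipping Y the toolpath is (99.52,99.34) → (145.71,130.15) → (176.52,83.96) → (130.33,53.15) → (99.52,99.34), returning to the start.

Shape 2 is a quadratic bezier drawn with `<path>`. Its stroke #ff8800 means engrave at S160, F3310. After flipping Y the toolpath is (62.04,123.02) → (62.95,113.15) → (68.67,110.12) → (79.21,113.93).

Shape 3 is a open polyline drawn with `<path>`. Its stroke #ff8800 means engrave at S160, F3310. After flipping Y the toolpath is (72.43,29.67) → (201.96,15.77) → (333.14,27.86).

Shape 4 is a line segment drawn with `<line>`. Its stroke #ff8800 means engrave at S160, F3310. After flipping Y the toolpath is (42.60,43.57) → (81.30,136.80).

G21
G90
G00 X99.52 Y99.34
M3 S160
G01 X145.71 Y130.15 F3310
G01 X176.52 Y83.96 F3310
G01 X130.33 Y53.15 F3310
G01 X99.52 Y99.34 F3310
M5
G00 X62.04 Y123.02
M3 S160
G01 X62.95 Y113.15 F3310
G01 X68.67 Y110.12 F3310
G01 X79.21 Y113.93 F3310
M5
G00 X72.43 Y29.67
M3 S160
G01 X201.96 Y15.77 F3310
G01 X333.14 Y27.86 F3310
M5
G00 X42.60 Y43.57
M3 S160
G01 X81.30 Y136.80 F3310
M5
G00 X0.00 Y0.00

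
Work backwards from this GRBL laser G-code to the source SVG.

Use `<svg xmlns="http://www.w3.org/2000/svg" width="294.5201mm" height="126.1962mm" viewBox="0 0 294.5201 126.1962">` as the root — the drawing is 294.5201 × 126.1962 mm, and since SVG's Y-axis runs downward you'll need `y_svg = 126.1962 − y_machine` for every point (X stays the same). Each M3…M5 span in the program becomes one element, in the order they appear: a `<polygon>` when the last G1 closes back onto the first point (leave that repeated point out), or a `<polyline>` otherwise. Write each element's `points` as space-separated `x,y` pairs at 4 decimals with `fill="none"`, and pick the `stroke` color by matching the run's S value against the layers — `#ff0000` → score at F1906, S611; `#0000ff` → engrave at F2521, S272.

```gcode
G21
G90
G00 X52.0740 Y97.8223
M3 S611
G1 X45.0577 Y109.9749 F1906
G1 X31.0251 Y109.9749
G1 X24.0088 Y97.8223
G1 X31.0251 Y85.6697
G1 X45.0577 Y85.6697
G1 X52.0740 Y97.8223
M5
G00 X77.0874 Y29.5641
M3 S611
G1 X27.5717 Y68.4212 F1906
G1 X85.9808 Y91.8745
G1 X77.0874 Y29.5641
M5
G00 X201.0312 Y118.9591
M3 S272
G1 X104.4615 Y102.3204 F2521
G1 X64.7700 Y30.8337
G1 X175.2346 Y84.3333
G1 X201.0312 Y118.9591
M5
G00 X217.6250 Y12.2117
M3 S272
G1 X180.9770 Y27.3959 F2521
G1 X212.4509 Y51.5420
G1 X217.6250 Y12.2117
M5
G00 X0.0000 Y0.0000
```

<svg xmlns="http://www.w3.org/2000/svg" width="294.5201mm" height="126.1962mm" viewBox="0 0 294.5201 126.1962">
  <polygon points="52.0740,28.3739 45.0577,16.2213 31.0251,16.2213 24.0088,28.3739 31.0251,40.5265 45.0577,40.5265" fill="none" stroke="#ff0000"/>
  <polygon points="77.0874,96.6321 27.5717,57.7750 85.9808,34.3217" fill="none" stroke="#ff0000"/>
  <polygon points="201.0312,7.2371 104.4615,23.8758 64.7700,95.3625 175.2346,41.8629" fill="none" stroke="#0000ff"/>
  <polygon points="217.6250,113.9845 180.9770,98.8003 212.4509,74.6542" fill="none" stroke="#0000ff"/>
</svg>

y_svg = 126.1962 − y_m.

[1] S611→`#ff0000` (score); closed run; points: 52.0740,28.3739 45.0577,16.2213 31.0251,16.2213 24.0088,28.3739 31.0251,40.5265 45.0577,40.5265

[2] S611→`#ff0000` (score); closed run; points: 77.0874,96.6321 27.5717,57.7750 85.9808,34.3217

[3] S272→`#0000ff` (engrave); closed run; points: 201.0312,7.2371 104.4615,23.8758 64.7700,95.3625 175.2346,41.8629

[4] S272→`#0000ff` (engrave); closed run; points: 217.6250,113.9845 180.9770,98.8003 212.4509,74.6542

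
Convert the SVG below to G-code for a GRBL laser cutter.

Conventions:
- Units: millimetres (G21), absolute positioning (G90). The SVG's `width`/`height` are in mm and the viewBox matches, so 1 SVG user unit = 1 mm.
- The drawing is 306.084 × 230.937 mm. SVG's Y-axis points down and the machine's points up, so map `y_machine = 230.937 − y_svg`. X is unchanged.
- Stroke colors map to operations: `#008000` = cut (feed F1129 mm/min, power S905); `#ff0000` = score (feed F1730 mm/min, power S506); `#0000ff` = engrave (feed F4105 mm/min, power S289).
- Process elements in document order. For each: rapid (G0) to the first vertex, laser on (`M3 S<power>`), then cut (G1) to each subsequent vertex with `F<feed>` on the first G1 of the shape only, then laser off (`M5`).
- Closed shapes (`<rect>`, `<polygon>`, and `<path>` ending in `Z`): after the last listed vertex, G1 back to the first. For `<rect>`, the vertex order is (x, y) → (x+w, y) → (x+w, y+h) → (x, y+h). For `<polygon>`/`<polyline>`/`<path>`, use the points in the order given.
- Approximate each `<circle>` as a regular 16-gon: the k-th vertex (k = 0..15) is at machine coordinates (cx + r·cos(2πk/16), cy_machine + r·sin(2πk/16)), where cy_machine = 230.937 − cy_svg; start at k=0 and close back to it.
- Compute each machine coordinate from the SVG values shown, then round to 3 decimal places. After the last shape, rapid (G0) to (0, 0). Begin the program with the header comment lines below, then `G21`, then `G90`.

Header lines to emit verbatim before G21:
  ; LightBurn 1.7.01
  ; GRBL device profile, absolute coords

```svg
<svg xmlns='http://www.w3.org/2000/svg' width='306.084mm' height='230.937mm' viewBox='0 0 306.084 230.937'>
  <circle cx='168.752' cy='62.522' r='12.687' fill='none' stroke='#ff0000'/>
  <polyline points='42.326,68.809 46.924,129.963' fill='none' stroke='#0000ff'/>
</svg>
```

; LightBurn 1.7.01
; GRBL device profile, absolute coords
G21
G90
G0 X181.439 Y168.415
M3 S506
G1 X180.473 Y173.270 F1730
G1 X177.723 Y177.386
G1 X173.607 Y180.136
G1 X168.752 Y181.102
G1 X163.897 Y180.136
G1 X159.781 Y177.386
G1 X157.031 Y173.270
G1 X156.065 Y168.415
G1 X157.031 Y163.560
G1 X159.781 Y159.444
G1 X163.897 Y156.694
G1 X168.752 Y155.728
G1 X173.607 Y156.694
G1 X177.723 Y159.444
G1 X180.473 Y163.560
G1 X181.439 Y168.415
M5
G0 X42.326 Y162.128
M3 S289
G1 X46.924 Y100.974 F4105
M5
G0 X0.000 Y0.000

Since the viewBox matches the mm dimensions, user units are millimetres directly. The only transform is the Y-flip y_m = 230.937 − y_svg.

Shape 1 is a circle drawn with `<circle>`. Its stroke #ff0000 means score at S506, F1730. After flipping Y the toolpath is (181.439,168.415) → (180.473,173.270) → (177.723,177.386) → (173.607,180.136) → (168.752,181.102) → (163.897,180.136) → (159.781,177.386) → (157.031,173.270) → (156.065,168.415) → (157.031,163.560) → (159.781,159.444) → (163.897,156.694) → (168.752,155.728) → (173.607,156.694) → (177.723,159.444) → (180.473,163.560) → (181.439,168.415), returning to the start.

Shape 2 is a line segment drawn with `<polyline>`. Its stroke #0000ff means engrave at S289, F4105. After flipping Y the toolpath is (42.326,162.128) → (46.924,100.974).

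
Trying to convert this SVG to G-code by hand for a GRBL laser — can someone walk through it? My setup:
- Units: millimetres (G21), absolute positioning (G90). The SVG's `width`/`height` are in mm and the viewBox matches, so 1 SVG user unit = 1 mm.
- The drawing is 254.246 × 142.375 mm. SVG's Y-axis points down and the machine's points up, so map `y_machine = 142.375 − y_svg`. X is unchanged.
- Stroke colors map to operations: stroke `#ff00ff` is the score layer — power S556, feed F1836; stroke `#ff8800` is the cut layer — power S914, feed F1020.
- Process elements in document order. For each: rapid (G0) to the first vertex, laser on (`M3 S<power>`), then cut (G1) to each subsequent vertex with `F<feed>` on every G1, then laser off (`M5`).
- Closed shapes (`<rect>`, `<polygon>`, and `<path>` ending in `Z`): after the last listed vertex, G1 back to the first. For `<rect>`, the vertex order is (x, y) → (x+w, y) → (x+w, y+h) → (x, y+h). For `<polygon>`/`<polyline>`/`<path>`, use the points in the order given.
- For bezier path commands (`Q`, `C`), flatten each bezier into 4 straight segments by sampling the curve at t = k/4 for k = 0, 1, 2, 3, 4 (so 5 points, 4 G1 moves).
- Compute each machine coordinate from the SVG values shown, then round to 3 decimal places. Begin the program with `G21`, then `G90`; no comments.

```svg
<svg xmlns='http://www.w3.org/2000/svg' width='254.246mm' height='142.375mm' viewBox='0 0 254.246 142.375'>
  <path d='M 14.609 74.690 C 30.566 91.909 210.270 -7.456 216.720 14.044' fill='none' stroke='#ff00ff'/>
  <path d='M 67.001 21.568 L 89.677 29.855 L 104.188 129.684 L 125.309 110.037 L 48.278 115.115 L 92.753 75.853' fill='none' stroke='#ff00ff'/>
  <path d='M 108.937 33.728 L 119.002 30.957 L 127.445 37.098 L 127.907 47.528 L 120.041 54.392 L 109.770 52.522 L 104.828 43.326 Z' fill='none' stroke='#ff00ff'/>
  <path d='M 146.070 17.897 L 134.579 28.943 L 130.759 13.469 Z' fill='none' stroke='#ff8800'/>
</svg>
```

G21
G90
G0 X14.609 Y67.685
M3 S556
G1 X52.014 Y72.920 F1836
G1 X119.230 Y99.613 F1836
G1 X184.663 Y125.504 F1836
G1 X216.720 Y128.331 F1836
M5
G0 X67.001 Y120.807
M3 S556
G1 X89.677 Y112.520 F1836
G1 X104.188 Y12.691 F1836
G1 X125.309 Y32.338 F1836
G1 X48.278 Y27.260 F1836
G1 X92.753 Y66.522 F1836
M5
G0 X108.937 Y108.647
M3 S556
G1 X119.002 Y111.418 F1836
G1 X127.445 Y105.277 F1836
G1 X127.907 Y94.847 F1836
G1 X120.041 Y87.983 F1836
G1 X109.770 Y89.853 F1836
G1 X104.828 Y99.049 F1836
G1 X108.937 Y108.647 F1836
M5
G0 X146.070 Y124.478
M3 S914
G1 X134.579 Y113.432 F1020
G1 X130.759 Y128.906 F1020
G1 X146.070 Y124.478 F1020
M5

Since the viewBox matches the mm dimensions, user units are millimetres directly. The only transform is the Y-flip y_m = 142.375 − y_svg.

Shape 1 is a cubic bezier drawn with `<path>`. Its stroke #ff00ff means score at S556, F1836. After flipping Y the toolpath is (14.609,67.685) → (52.014,72.920) → (119.230,99.613) → (184.663,125.504) → (216.720,128.331).

Shape 2 is a open polyline drawn with `<path>`. Its stroke #ff00ff means score at S556, F1836. After flipping Y the toolpath is (67.001,120.807) → (89.677,112.520) → (104.188,12.691) → (125.309,32.338) → (48.278,27.260) → (92.753,66.522).

Shape 3 is a regular polygon drawn with `<path>`. Its stroke #ff00ff means score at S556, F1836. After flipping Y the toolpath is (108.937,108.647) → (119.002,111.418) → (127.445,105.277) → (127.907,94.847) → (120.041,87.983) → (109.770,89.853) → (104.828,99.049) → (108.937,108.647), returning to the start.

Shape 4 is a regular polygon drawn with `<path>`. Its stroke #ff8800 means cut at S914, F1020. After flipping Y the toolpath is (146.070,124.478) → (134.579,113.432) → (130.759,128.906) → (146.070,124.478), returning to the start.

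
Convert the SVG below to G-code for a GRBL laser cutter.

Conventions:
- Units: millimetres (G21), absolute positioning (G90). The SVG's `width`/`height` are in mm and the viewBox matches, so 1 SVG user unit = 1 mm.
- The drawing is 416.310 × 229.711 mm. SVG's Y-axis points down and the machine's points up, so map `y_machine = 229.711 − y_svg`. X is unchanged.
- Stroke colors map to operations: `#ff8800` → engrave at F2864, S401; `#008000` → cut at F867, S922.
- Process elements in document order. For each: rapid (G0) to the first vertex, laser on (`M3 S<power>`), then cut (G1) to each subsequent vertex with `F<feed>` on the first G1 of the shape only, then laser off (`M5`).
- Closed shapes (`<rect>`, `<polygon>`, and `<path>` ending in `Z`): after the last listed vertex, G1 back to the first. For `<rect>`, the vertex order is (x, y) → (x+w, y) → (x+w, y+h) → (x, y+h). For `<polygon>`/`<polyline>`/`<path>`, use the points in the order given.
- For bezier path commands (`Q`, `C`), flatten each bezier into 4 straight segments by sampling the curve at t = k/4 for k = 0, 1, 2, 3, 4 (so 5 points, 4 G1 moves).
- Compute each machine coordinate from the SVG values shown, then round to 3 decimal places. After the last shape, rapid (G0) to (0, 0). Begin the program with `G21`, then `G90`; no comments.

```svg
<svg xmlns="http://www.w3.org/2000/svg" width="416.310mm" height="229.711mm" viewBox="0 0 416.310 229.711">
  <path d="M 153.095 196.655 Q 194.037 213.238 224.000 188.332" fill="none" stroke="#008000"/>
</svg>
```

1 u = 1 mm; y_m = 229.711 − y.

[1] `<path>` quadratic bezier, #008000→cut S922 F867: (153.095,33.056) → (172.880,27.358) → (191.292,26.845) → (208.332,31.519) → (224.000,41.379)

G21
G90
G0 X153.095 Y33.056
M3 S922
G1 X172.880 Y27.358 F867
G1 X191.292 Y26.845
G1 X208.332 Y31.519
G1 X224.000 Y41.379
M5
G0 X0.000 Y0.000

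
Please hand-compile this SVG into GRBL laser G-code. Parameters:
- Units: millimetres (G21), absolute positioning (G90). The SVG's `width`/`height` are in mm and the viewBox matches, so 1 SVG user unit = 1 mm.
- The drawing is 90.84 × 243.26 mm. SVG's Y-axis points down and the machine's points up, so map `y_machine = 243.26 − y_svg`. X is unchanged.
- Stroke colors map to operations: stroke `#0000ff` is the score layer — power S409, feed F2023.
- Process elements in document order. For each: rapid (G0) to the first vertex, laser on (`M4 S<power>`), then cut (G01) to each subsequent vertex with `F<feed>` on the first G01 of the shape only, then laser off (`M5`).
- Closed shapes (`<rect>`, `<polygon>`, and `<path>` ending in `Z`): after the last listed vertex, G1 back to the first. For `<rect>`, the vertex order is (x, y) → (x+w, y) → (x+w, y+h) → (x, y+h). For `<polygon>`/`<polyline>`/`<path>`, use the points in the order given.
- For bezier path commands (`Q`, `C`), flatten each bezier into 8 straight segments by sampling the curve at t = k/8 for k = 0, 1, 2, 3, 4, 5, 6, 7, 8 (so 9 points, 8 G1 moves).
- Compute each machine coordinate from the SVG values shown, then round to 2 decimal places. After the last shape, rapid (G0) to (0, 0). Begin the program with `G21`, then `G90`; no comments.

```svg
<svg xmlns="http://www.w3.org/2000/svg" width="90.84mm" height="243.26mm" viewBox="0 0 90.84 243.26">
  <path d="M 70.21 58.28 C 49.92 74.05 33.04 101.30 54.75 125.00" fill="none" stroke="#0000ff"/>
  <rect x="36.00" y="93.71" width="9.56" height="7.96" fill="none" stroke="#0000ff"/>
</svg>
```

G21
G90
G0 X70.21 Y184.98
M4 S409
G01 X62.83 Y178.56 F2023
G01 X56.18 Y171.23
G01 X50.68 Y163.19
G01 X46.73 Y154.59
G01 X44.75 Y145.63
G01 X45.15 Y136.47
G01 X48.35 Y127.28
G01 X54.75 Y118.26
M5
G0 X36.00 Y149.55
M4 S409
G01 X45.56 Y149.55 F2023
G01 X45.56 Y141.59
G01 X36.00 Y141.59
G01 X36.00 Y149.55
M5
G0 X0.00 Y0.00

1 u = 1 mm; y_m = 243.26 − y.

[1] `<path>` cubic bezier, #0000ff→score S409 F2023: (70.21,184.98) → (62.83,178.56) → (56.18,171.23) → (50.68,163.19) → (46.73,154.59) → (44.75,145.63) → (45.15,136.47) → (48.35,127.28) → (54.75,118.26)

[2] `<rect>` rectangle, #0000ff→score S409 F2023: (36.00,149.55) → (45.56,149.55) → (45.56,141.59) → (36.00,141.59) → (36.00,149.55) (closed)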